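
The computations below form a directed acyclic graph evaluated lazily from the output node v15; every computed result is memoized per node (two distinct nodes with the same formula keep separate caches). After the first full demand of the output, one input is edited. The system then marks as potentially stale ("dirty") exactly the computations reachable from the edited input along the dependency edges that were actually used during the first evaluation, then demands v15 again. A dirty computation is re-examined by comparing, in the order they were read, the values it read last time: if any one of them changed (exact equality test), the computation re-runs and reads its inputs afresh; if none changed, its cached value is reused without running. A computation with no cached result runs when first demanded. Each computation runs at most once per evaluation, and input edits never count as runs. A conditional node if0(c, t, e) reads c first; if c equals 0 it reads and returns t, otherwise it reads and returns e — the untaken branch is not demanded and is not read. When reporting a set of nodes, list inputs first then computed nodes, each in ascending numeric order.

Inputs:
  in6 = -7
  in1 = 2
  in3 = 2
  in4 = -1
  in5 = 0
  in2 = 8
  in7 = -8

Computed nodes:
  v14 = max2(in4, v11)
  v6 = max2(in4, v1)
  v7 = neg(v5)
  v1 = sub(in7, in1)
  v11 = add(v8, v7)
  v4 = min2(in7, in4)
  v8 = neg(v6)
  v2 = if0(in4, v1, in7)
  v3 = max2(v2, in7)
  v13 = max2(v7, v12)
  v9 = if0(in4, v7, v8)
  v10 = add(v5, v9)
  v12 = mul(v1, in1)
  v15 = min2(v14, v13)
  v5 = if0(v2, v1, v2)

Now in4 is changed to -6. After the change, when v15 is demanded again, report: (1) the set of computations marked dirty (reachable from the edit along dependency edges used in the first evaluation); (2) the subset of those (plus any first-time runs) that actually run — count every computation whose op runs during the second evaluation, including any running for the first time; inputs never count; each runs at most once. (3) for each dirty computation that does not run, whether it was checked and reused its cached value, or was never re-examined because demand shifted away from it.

The edit dirties: v2, v5, v6, v7, v8, v11, v13, v14, v15.
6 computations run: v2, v6, v8, v11, v14, v15.
Cache hits after checking: v5, v7, v13.
Note where the cutoff bites: v5 is checked, finds nothing changed, and keeps its cache.

First demand of the output computes:
  v1 = sub(-8, 2) = -10
  v2 = if0(in4=-1 -> else branch in7) = -8
  v5 = if0(v2=-8 -> else branch v2) = -8
  v6 = max2(-1, -10) = -1
  v7 = neg(-8) = 8
  v8 = neg(-1) = 1
  v11 = add(1, 8) = 9
  v12 = mul(-10, 2) = -20
  v13 = max2(8, -20) = 8
  v14 = max2(-1, 9) = 9
  v15 = min2(9, 8) = 8

After the edit, cleaning proceeds:
  v2: a read changed (in4 -1->-6) — executes, giving -8 — identical to its old value.
  v5: dirty, but its reads are unchanged (v2 unchanged, v2 unchanged); cached -8 stands.
  v6: a read changed (in4 -1->-6) — executes, giving -6.
  v7: dirty, but its reads are unchanged (v5 unchanged); cached 8 stands.
  v8: a read changed (v6 -1->-6) — executes, giving 6.
  v11: a read changed (v8 1->6) — executes, giving 14.
  v13: dirty, but its reads are unchanged (v7 unchanged, v12 unchanged); cached 8 stands.
  v14: a read changed (in4 -1->-6; v11 9->14) — executes, giving 14.
  v15: a read changed (v14 9->14) — executes, giving 8 — identical to its old value.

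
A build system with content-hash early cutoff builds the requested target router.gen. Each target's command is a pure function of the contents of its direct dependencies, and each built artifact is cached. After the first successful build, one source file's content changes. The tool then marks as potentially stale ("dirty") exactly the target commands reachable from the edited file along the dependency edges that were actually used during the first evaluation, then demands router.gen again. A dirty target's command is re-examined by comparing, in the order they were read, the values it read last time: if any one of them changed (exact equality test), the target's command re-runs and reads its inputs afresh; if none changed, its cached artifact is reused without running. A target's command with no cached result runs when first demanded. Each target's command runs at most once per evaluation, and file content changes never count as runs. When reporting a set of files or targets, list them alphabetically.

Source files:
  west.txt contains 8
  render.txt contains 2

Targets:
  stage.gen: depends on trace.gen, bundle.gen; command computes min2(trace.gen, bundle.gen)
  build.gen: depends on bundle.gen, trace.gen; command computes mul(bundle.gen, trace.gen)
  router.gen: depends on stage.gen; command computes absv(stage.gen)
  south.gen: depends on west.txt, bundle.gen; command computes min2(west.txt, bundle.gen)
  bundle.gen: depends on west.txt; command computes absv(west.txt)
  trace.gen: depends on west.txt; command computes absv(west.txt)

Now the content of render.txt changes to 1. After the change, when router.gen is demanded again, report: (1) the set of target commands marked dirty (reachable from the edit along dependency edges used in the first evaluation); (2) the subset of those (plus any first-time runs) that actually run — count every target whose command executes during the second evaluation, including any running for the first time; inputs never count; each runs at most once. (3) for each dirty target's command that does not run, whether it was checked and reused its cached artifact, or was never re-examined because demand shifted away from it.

Marked dirty: none.
Target commands that run: none — 0 in total.
Every dirty target's command ran.
Key observation: render.txt is never demanded by the output, so the edit triggers no recomputation at all.

First evaluation (everything demanded from the output):
  bundle.gen = absv(8) = 8
  trace.gen = absv(8) = 8
  stage.gen = min2(8, 8) = 8
  router.gen = absv(8) = 8

Propagation after the edit:
  render.txt feeds no computation that the output demands — nothing is marked dirty and nothing runs.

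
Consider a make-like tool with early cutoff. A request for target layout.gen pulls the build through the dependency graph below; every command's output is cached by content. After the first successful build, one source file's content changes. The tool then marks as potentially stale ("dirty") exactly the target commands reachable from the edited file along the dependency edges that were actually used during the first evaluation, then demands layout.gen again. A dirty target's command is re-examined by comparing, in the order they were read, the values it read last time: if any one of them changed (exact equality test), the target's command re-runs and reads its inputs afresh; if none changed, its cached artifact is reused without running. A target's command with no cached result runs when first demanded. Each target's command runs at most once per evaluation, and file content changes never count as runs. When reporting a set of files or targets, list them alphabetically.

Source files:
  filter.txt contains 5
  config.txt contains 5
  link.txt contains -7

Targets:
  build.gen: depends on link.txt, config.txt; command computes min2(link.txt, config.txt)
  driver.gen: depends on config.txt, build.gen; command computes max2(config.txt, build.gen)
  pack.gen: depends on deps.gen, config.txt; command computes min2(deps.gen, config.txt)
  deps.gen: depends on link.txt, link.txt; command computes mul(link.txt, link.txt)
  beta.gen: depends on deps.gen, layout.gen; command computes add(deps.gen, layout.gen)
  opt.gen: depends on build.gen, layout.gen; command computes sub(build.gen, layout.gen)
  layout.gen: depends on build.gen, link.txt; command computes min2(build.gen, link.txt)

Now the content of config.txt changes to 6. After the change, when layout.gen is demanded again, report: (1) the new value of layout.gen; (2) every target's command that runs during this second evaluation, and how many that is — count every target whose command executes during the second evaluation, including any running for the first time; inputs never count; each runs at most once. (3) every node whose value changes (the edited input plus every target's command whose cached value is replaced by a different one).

Demanding layout.gen again yields -7.
1 target commands run: build.gen.
The nodes whose values change: config.txt.
Note the absorption at build.gen: it re-runs yet its value is the same, leaving the output's value untouched.

First demand of the output computes:
  build.gen = min2(-7, 5) = -7
  layout.gen = min2(-7, -7) = -7

After the edit, cleaning proceeds:
  build.gen: a read changed (config.txt 5->6) — executes, giving -7 — identical to its old value.
  layout.gen: dirty, but its reads are unchanged (build.gen unchanged, link.txt unchanged); cached -7 stands.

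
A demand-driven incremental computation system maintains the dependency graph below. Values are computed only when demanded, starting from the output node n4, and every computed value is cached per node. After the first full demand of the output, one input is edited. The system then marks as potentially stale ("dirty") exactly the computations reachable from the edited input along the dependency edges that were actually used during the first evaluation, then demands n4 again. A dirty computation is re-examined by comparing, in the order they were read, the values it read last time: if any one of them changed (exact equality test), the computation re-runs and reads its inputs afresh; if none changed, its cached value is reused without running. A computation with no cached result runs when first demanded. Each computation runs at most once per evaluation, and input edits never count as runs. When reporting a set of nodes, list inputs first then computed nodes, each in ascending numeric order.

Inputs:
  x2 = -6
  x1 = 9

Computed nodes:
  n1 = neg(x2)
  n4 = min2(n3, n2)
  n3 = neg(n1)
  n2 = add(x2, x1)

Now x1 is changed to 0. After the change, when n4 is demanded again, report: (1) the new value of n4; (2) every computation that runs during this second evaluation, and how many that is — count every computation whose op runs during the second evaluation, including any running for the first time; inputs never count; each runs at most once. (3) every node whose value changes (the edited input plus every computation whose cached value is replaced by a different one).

New value of n4: -6.
Computations that run: n2, n4 — 2 in total.
Values that change: x1, n2.

First evaluation (everything demanded from the output):
  n1 = neg(-6) = 6
  n2 = add(-6, 9) = 3
  n3 = neg(6) = -6
  n4 = min2(-6, 3) = -6

Propagation after the edit:
  n2: runs — x1 9->0; result -6.
  n4: runs — n2 3->-6; result -6 (same value as before).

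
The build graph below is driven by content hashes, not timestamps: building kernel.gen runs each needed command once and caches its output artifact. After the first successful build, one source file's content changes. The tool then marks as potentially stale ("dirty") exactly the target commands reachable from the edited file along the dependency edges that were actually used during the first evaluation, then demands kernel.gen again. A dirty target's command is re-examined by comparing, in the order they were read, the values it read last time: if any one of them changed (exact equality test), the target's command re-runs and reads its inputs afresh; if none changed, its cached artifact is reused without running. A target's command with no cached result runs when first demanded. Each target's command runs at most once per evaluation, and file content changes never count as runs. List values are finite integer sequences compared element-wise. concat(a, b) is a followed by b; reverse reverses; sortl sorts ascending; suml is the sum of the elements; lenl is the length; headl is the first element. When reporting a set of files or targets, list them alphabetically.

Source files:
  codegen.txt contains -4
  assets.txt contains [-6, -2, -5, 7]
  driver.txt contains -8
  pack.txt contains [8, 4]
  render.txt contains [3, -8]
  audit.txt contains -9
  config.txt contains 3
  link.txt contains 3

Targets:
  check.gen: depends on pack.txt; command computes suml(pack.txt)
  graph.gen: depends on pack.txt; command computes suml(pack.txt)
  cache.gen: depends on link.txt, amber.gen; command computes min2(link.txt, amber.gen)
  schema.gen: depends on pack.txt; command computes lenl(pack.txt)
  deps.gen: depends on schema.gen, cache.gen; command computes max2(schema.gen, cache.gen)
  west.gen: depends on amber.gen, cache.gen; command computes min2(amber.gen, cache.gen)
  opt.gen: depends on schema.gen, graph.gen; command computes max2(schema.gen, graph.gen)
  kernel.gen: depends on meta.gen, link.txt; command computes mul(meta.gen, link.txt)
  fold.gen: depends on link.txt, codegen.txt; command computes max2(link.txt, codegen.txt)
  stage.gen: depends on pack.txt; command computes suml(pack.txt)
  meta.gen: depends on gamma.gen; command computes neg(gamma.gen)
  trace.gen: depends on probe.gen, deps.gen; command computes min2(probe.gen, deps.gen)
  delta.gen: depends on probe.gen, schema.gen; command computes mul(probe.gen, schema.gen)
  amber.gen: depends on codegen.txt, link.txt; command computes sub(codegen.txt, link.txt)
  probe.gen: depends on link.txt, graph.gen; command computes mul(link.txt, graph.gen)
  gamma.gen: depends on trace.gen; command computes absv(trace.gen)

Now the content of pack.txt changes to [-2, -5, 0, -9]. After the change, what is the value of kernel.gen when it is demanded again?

Initial pass — values computed on the first demand:
  amber.gen = sub(-4, 3) = -7
  cache.gen = min2(3, -7) = -7
  graph.gen = suml([8, 4]) = 12
  probe.gen = mul(3, 12) = 36
  schema.gen = lenl([8, 4]) = 2
  deps.gen = max2(2, -7) = 2
  trace.gen = min2(36, 2) = 2
  gamma.gen = absv(2) = 2
  meta.gen = neg(2) = -2
  kernel.gen = mul(-2, 3) = -6

Second demand — change propagation:
  graph.gen: re-runs because pack.txt [8, 4]->[-2, -5, 0, -9]; new result -16.
  probe.gen: re-runs because graph.gen 12->-16; new result -48.
  schema.gen: re-runs because pack.txt [8, 4]->[-2, -5, 0, -9]; new result 4.
  deps.gen: re-runs because schema.gen 2->4; new result 4.
  trace.gen: re-runs because probe.gen 36->-48; deps.gen 2->4; new result -48.
  gamma.gen: re-runs because trace.gen 2->-48; new result 48.
  meta.gen: re-runs because gamma.gen 2->48; new result -48.
  kernel.gen: re-runs because meta.gen -2->-48; new result -144.

kernel.gen now evaluates to -144.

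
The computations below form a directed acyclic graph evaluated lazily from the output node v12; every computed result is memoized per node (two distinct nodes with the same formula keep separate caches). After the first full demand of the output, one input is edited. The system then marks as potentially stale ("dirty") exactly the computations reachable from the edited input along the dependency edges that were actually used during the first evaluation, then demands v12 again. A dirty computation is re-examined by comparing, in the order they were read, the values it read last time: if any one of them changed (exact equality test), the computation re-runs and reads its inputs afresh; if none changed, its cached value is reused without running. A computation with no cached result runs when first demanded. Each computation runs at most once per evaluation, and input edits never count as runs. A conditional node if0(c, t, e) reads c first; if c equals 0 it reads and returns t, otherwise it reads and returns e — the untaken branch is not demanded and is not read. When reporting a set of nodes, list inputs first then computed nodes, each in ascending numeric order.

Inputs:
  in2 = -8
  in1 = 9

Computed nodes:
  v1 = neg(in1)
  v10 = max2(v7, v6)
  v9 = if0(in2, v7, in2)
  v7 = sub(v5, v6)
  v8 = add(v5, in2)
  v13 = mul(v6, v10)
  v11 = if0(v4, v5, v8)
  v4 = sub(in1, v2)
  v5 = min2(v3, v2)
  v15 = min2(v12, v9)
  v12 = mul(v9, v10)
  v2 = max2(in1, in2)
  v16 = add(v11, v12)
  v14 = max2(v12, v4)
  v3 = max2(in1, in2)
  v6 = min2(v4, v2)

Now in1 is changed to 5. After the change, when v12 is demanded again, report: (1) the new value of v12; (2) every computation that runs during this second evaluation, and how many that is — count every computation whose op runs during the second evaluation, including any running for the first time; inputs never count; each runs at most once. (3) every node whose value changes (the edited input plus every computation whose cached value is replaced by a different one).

Demanding v12 again yields -40.
8 computations run: v2, v3, v4, v5, v6, v7, v10, v12.
The nodes whose values change: in1, v2, v3, v5, v7, v10, v12.

First demand of the output computes:
  v2 = max2(9, -8) = 9
  v3 = max2(9, -8) = 9
  v4 = sub(9, 9) = 0
  v5 = min2(9, 9) = 9
  v6 = min2(0, 9) = 0
  v7 = sub(9, 0) = 9
  v9 = if0(in2=-8 -> else branch in2) = -8
  v10 = max2(9, 0) = 9
  v12 = mul(-8, 9) = -72

After the edit, cleaning proceeds:
  v2: a read changed (in1 9->5) — executes, giving 5.
  v3: a read changed (in1 9->5) — executes, giving 5.
  v4: a read changed (in1 9->5; v2 9->5) — executes, giving 0 — identical to its old value.
  v5: a read changed (v3 9->5; v2 9->5) — executes, giving 5.
  v6: a read changed (v2 9->5) — executes, giving 0 — identical to its old value.
  v7: a read changed (v5 9->5) — executes, giving 5.
  v10: a read changed (v7 9->5) — executes, giving 5.
  v12: a read changed (v10 9->5) — executes, giving -40.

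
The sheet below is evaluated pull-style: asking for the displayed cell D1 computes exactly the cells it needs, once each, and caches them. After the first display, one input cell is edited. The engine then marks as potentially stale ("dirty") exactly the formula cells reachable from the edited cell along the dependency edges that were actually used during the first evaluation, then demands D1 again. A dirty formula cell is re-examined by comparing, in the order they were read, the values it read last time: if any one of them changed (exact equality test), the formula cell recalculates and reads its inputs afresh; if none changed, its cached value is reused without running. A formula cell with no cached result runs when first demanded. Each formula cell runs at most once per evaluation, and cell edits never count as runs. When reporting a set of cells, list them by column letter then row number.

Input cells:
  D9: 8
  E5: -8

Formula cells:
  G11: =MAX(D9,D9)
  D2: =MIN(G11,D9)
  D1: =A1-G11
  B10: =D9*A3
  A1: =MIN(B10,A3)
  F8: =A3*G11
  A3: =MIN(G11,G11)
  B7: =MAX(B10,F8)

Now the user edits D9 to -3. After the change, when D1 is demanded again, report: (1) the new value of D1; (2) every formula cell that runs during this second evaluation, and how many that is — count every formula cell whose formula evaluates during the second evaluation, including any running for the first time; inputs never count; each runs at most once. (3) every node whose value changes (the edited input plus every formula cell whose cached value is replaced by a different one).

Demanding D1 again yields 0.
5 formula cells run: A1, A3, B10, D1, G11.
The nodes whose values change: A1, A3, B10, D9, G11.

First demand of the output computes:
  G11 = MAX(8, 8) = 8
  A3 = MIN(8, 8) = 8
  B10 = 8 * 8 = 64
  A1 = MIN(64, 8) = 8
  D1 = 8 - 8 = 0

After the edit, cleaning proceeds:
  G11: a read changed (D9 8->-3; D9 8->-3) — executes, giving -3.
  A3: a read changed (G11 8->-3; G11 8->-3) — executes, giving -3.
  B10: a read changed (D9 8->-3; A3 8->-3) — executes, giving 9.
  A1: a read changed (B10 64->9; A3 8->-3) — executes, giving -3.
  D1: a read changed (A1 8->-3; G11 8->-3) — executes, giving 0 — identical to its old value.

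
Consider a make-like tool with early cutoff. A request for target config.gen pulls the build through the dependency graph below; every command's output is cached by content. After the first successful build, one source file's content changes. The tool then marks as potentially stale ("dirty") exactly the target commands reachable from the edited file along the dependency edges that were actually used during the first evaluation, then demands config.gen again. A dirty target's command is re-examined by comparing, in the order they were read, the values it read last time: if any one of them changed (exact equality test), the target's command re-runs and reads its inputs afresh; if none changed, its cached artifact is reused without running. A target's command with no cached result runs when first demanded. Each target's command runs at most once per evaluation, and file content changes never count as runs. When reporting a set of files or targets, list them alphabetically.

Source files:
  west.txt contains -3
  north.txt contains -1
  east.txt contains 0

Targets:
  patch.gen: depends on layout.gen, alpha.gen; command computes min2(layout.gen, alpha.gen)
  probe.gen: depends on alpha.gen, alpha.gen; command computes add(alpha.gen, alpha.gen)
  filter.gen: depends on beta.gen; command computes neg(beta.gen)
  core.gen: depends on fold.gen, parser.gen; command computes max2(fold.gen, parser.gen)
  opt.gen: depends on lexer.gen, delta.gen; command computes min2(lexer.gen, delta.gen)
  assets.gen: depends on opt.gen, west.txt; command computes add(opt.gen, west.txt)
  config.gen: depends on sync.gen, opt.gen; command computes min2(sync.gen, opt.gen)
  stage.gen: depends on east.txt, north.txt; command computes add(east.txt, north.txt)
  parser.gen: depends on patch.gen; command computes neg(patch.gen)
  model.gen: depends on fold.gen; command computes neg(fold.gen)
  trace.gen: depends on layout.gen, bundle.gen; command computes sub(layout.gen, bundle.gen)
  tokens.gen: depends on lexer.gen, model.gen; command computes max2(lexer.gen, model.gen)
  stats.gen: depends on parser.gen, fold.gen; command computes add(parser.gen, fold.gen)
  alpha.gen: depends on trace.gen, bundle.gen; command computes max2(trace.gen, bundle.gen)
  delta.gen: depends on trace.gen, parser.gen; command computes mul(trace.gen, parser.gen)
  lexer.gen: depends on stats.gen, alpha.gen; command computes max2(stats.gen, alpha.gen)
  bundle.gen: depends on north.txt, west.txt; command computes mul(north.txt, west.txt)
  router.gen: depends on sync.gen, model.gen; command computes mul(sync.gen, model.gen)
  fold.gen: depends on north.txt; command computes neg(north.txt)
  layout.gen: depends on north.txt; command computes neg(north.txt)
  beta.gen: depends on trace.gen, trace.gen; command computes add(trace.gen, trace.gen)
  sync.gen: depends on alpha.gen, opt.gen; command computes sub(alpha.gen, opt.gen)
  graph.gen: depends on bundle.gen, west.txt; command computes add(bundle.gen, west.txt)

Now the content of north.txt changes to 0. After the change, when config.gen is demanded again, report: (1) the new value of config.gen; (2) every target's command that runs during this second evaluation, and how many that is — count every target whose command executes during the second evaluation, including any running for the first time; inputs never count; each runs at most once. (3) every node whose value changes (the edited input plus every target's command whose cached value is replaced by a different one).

First demand of the output computes:
  bundle.gen = mul(-1, -3) = 3
  fold.gen = neg(-1) = 1
  layout.gen = neg(-1) = 1
  trace.gen = sub(1, 3) = -2
  alpha.gen = max2(-2, 3) = 3
  patch.gen = min2(1, 3) = 1
  parser.gen = neg(1) = -1
  delta.gen = mul(-2, -1) = 2
  stats.gen = add(-1, 1) = 0
  lexer.gen = max2(0, 3) = 3
  opt.gen = min2(3, 2) = 2
  sync.gen = sub(3, 2) = 1
  config.gen = min2(1, 2) = 1

After the edit, cleaning proceeds:
  bundle.gen: a read changed (north.txt -1->0) — executes, giving 0.
  fold.gen: a read changed (north.txt -1->0) — executes, giving 0.
  layout.gen: a read changed (north.txt -1->0) — executes, giving 0.
  trace.gen: a read changed (layout.gen 1->0; bundle.gen 3->0) — executes, giving 0.
  alpha.gen: a read changed (trace.gen -2->0; bundle.gen 3->0) — executes, giving 0.
  patch.gen: a read changed (layout.gen 1->0; alpha.gen 3->0) — executes, giving 0.
  parser.gen: a read changed (patch.gen 1->0) — executes, giving 0.
  delta.gen: a read changed (trace.gen -2->0; parser.gen -1->0) — executes, giving 0.
  stats.gen: a read changed (parser.gen -1->0; fold.gen 1->0) — executes, giving 0 — identical to its old value.
  lexer.gen: a read changed (alpha.gen 3->0) — executes, giving 0.
  opt.gen: a read changed (lexer.gen 3->0; delta.gen 2->0) — executes, giving 0.
  sync.gen: a read changed (alpha.gen 3->0; opt.gen 2->0) — executes, giving 0.
  config.gen: a read changed (sync.gen 1->0; opt.gen 2->0) — executes, giving 0.

Demanding config.gen again yields 0.
13 target commands run: alpha.gen, bundle.gen, config.gen, delta.gen, fold.gen, layout.gen, lexer.gen, opt.gen, parser.gen, patch.gen, stats.gen, sync.gen, trace.gen.
The nodes whose values change: alpha.gen, bundle.gen, config.gen, delta.gen, fold.gen, layout.gen, lexer.gen, north.txt, opt.gen, parser.gen, patch.gen, sync.gen, trace.gen.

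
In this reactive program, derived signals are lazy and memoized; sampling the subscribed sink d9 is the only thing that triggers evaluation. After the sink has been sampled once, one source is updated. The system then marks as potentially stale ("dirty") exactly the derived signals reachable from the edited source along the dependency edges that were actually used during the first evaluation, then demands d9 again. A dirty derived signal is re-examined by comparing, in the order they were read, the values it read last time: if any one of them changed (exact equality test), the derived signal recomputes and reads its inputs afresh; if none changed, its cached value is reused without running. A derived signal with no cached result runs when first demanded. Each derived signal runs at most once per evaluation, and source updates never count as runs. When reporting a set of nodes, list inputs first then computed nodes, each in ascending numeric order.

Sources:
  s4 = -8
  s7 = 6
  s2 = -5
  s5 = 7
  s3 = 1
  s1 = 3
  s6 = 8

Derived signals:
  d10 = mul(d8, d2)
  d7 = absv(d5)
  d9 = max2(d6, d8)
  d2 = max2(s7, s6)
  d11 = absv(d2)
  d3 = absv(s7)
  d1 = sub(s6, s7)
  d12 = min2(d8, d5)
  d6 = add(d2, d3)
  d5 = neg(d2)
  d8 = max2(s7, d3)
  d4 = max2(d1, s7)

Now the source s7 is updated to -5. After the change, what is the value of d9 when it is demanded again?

Demanding d9 again yields 13.

First demand of the output computes:
  d2 = max2(6, 8) = 8
  d3 = absv(6) = 6
  d6 = add(8, 6) = 14
  d8 = max2(6, 6) = 6
  d9 = max2(14, 6) = 14

After the edit, cleaning proceeds:
  d2: a read changed (s7 6->-5) — executes, giving 8 — identical to its old value.
  d3: a read changed (s7 6->-5) — executes, giving 5.
  d6: a read changed (d3 6->5) — executes, giving 13.
  d8: a read changed (s7 6->-5; d3 6->5) — executes, giving 5.
  d9: a read changed (d6 14->13; d8 6->5) — executes, giving 13.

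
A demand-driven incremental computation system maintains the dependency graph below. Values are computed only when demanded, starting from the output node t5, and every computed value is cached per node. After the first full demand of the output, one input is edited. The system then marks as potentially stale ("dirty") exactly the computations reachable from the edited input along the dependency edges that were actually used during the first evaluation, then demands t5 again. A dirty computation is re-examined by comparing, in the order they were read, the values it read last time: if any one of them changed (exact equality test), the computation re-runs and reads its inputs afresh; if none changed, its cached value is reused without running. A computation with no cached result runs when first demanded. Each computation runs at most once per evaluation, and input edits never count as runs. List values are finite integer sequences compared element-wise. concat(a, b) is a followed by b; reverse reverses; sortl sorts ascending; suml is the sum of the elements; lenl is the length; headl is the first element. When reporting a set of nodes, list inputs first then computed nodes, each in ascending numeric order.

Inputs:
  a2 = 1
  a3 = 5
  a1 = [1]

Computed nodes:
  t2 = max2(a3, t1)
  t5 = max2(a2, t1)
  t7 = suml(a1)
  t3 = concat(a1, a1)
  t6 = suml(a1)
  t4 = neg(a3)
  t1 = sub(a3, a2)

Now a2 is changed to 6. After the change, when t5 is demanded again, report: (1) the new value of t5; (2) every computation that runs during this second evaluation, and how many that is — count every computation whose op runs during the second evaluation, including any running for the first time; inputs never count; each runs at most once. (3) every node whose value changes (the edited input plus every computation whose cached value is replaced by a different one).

First evaluation (everything demanded from the output):
  t1 = sub(5, 1) = 4
  t5 = max2(1, 4) = 4

Propagation after the edit:
  t1: runs — a2 1->6; result -1.
  t5: runs — a2 1->6; t1 4->-1; result 6.

New value of t5: 6.
Computations that run: t1, t5 — 2 in total.
Values that change: a2, t1, t5.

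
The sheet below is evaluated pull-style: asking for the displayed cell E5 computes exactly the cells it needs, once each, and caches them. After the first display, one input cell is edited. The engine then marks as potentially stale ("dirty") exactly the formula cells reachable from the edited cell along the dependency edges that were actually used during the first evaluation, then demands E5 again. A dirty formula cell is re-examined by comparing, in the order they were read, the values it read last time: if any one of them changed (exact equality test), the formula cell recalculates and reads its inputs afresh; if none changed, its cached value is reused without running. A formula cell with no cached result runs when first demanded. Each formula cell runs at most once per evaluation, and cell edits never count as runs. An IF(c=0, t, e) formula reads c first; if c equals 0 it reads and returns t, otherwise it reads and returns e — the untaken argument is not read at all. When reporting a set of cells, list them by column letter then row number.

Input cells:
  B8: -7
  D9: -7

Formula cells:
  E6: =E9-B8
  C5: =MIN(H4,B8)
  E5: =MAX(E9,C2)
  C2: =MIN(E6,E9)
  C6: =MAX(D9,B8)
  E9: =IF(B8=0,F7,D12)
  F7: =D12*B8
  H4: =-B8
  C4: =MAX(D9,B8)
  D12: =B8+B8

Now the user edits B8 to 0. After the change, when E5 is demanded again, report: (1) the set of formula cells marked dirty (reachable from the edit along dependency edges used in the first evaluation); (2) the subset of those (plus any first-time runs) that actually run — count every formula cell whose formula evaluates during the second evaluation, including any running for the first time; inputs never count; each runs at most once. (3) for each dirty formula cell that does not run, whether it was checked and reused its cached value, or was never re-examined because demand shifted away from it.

The edit dirties: C2, D12, E5, E6, E9.
6 formula cells run: C2, D12, E5, E6, E9, F7.
No dirty formula cell escaped a run.
Note the branch switch — F7 had no cache and runs now for the first time.

First demand of the output computes:
  D12 = -7 + -7 = -14
  E9 = IF(B8=0: B8=-7 -> else branch D12) = -14
  E6 = -14 - -7 = -7
  C2 = MIN(-7, -14) = -14
  E5 = MAX(-14, -14) = -14

After the edit, cleaning proceeds:
  D12: a read changed (B8 -7->0; B8 -7->0) — executes, giving 0.
  F7: had never run; runs now, result 0.
  E9: a read changed (B8 -7->0; D12 -14->0) — executes, giving 0.
  E6: a read changed (E9 -14->0; B8 -7->0) — executes, giving 0.
  C2: a read changed (E6 -7->0; E9 -14->0) — executes, giving 0.
  E5: a read changed (E9 -14->0; C2 -14->0) — executes, giving 0.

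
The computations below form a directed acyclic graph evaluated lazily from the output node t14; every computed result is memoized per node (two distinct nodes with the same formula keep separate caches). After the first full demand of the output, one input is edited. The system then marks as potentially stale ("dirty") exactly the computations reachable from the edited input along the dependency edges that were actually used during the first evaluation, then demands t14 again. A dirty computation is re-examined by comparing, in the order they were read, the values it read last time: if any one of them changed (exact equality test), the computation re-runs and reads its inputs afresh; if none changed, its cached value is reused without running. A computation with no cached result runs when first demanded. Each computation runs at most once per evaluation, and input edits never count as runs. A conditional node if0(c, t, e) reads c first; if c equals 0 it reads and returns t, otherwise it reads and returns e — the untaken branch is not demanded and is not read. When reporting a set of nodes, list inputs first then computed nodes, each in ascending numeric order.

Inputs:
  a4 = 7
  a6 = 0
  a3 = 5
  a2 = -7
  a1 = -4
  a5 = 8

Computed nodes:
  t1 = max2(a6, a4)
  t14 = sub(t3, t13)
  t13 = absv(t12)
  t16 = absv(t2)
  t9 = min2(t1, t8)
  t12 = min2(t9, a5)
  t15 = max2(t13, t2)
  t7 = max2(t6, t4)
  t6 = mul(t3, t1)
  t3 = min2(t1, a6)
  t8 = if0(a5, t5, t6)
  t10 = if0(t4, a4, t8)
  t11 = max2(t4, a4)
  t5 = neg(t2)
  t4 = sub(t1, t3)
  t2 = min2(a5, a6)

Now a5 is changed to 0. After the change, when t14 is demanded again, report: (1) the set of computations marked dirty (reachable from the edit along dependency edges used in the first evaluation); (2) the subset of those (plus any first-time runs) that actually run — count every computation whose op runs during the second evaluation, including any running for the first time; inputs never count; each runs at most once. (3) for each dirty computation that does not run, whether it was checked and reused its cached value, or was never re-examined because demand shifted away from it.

First demand of the output computes:
  t1 = max2(0, 7) = 7
  t3 = min2(7, 0) = 0
  t6 = mul(0, 7) = 0
  t8 = if0(a5=8 -> else branch t6) = 0
  t9 = min2(7, 0) = 0
  t12 = min2(0, 8) = 0
  t13 = absv(0) = 0
  t14 = sub(0, 0) = 0

After the edit, cleaning proceeds:
  t2: had never run; runs now, result 0.
  t5: had never run; runs now, result 0.
  t8: a read changed (a5 8->0) — executes, giving 0 — identical to its old value.
  t9: dirty, but its reads are unchanged (t1 unchanged, t8 unchanged); cached 0 stands.
  t12: a read changed (a5 8->0) — executes, giving 0 — identical to its old value.
  t13: dirty, but its reads are unchanged (t12 unchanged); cached 0 stands.
  t14: dirty, but its reads are unchanged (t3 unchanged, t13 unchanged); cached 0 stands.

Note the branch switch — t2, t5 had no cache and run now for the first time.

The edit dirties: t8, t9, t12, t13, t14.
4 computations run: t2, t5, t8, t12.
Cache hits after checking: t9, t13, t14.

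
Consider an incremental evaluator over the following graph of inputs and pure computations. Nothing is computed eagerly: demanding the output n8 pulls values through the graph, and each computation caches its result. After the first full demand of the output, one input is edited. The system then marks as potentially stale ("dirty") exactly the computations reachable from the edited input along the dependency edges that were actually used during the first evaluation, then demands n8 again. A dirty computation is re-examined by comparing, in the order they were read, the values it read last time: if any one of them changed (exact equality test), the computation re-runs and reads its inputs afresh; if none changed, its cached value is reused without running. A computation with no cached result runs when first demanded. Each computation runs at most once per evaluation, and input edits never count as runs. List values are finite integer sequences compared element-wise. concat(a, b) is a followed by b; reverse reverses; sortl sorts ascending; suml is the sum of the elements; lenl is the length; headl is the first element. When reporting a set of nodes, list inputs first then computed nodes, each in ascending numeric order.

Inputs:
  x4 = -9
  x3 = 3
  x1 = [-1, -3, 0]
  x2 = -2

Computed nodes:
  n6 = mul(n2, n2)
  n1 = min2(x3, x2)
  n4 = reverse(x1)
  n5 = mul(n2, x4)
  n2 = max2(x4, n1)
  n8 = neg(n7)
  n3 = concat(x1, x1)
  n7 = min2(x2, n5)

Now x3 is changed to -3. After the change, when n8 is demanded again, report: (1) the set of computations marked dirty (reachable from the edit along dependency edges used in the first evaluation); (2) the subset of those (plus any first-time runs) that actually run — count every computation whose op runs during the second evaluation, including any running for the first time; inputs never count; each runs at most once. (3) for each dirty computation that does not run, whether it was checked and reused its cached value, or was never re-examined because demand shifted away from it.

Dirty set: n1, n2, n5, n7, n8.
Run set: n1, n2, n5, n7 (4 run).
Re-examined without running (cache reused): n8.
The important point: n7 recomputes to an identical value, and the output ends up unchanged.

Initial pass — values computed on the first demand:
  n1 = min2(3, -2) = -2
  n2 = max2(-9, -2) = -2
  n5 = mul(-2, -9) = 18
  n7 = min2(-2, 18) = -2
  n8 = neg(-2) = 2

Second demand — change propagation:
  n1: re-runs because x3 3->-3; new result -3.
  n2: re-runs because n1 -2->-3; new result -3.
  n5: re-runs because n2 -2->-3; new result 27.
  n7: re-runs because n5 18->27; new result -2 (unchanged).
  n8: re-examined; everything it read last time is the same (n7 unchanged) — cache 2 kept, no run.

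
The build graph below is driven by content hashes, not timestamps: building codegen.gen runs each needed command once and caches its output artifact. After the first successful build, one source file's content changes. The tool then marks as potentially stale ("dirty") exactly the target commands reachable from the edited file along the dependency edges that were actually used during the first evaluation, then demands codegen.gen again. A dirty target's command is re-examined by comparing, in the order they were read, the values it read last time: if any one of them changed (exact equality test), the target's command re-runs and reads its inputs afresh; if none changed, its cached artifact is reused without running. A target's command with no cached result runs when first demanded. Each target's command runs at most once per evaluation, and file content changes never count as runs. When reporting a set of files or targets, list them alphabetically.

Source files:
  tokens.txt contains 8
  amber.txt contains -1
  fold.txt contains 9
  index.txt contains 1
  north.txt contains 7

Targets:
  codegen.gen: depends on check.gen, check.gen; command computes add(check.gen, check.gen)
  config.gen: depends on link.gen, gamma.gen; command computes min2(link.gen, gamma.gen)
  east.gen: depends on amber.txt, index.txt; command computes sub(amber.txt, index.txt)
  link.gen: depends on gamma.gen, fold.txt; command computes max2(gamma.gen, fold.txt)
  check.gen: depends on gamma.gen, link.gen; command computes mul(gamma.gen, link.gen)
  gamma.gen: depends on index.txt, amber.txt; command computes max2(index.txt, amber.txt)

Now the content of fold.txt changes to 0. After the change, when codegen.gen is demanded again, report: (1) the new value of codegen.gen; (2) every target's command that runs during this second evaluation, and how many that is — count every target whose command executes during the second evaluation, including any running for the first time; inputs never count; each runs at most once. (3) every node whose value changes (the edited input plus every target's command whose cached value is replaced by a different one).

Initial pass — values computed on the first demand:
  gamma.gen = max2(1, -1) = 1
  link.gen = max2(1, 9) = 9
  check.gen = mul(1, 9) = 9
  codegen.gen = add(9, 9) = 18

Second demand — change propagation:
  link.gen: re-runs because fold.txt 9->0; new result 1.
  check.gen: re-runs because link.gen 9->1; new result 1.
  codegen.gen: re-runs because check.gen 9->1; check.gen 9->1; new result 2.

codegen.gen now evaluates to 2.
Run set: check.gen, codegen.gen, link.gen (3 run).
Changed values: check.gen, codegen.gen, fold.txt, link.gen.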